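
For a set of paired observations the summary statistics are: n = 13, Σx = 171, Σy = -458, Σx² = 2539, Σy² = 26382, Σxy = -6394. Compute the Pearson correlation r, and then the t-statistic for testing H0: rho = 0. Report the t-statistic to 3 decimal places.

-0.728

S_xy = nΣxy − ΣxΣy = 13·(-6394) − 171·(-458) = -83122 − (-78318) = -4804
S_xx = nΣx² − (Σx)² = 13·2539 − 171² = 33007 − 29241 = 3766
S_yy = nΣy² − (Σy)² = 13·26382 − (-458)² = 342966 − 209764 = 133202
r = S_xy / √(S_xx·S_yy) = -4804 / √(3766·133202) = -4804 / √501638732 = -4804 / 22397.2930 = -0.2145
t = r·√(n−2)/√(1−r²) = -0.2145·√11 / √(1−0.046010) = -0.711416 / 0.976724 = -0.728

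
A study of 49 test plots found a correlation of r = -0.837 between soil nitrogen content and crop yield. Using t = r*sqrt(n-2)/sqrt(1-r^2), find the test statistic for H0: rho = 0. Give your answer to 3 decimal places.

-10.486

1 − r² = 1 − 0.700569 = 0.299431;  √(1−r²) = 0.547203
√(n−2) = √47 = 6.855655
t = r·√(n−2)/√(1−r²) = -0.837 · 6.855655 / 0.547203 = -10.486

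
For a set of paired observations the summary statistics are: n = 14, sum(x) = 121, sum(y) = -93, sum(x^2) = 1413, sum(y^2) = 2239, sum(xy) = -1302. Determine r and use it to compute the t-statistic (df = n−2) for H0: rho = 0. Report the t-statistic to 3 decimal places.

Numerator: nΣxy − (Σx)(Σy) = 14·(-1302) − (121)(-93) = -6975
Denominator: √[(nΣx²−(Σx)²)(nΣy²−(Σy)²)]
  nΣx²−(Σx)² = 14·1413 − 14641 = 5141;  nΣy²−(Σy)² = 14·2239 − 8649 = 22697
  √(5141·22697) = √116685277 = 10802.0960
r = -6975 / 10802.0960 = -0.6457
t = r·√(n−2)/√(1−r²) = -0.6457·√12 / √(1−0.416928) = -2.236770 / 0.763592 = -2.929

-2.929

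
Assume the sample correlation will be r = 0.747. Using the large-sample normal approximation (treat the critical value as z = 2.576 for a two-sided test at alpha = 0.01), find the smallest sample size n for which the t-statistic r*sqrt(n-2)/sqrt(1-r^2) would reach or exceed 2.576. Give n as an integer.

r√(n−2)/√(1−r²) ≥ 2.576  ⇔  n−2 ≥ (2.576)²·(1−r²)/r²
(1−r²)/r² = (1−0.558009)/0.558009 = 0.7921
n ≥ 2 + 6.635776·0.7921 = 2 + 5.2562 = 7.2562
⌈7.2562⌉ = 8

8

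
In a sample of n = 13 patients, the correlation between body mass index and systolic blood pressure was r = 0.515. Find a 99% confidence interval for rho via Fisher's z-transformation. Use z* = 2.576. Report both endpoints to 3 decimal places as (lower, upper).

Fisher z: z_r = atanh(r) = ½·ln((1+0.515)/(1−0.515)) = 0.569511
SE(z) = 1/√(n−3) = 1/√10 = 0.316228
99% ⇒ z* = 2.576; margin = 2.576·0.316228 = 0.814603
CI on z-scale: (-0.245092, 1.384114)
Back-transform: tanh(-0.245092) = -0.240300, tanh(1.384114) = 0.881869

(-0.240, 0.882)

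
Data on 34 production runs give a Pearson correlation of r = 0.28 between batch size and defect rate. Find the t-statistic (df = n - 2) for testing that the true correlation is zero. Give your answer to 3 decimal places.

t = r·√(n−2) / √(1−r²) with r = 0.28, n = 34
  = 0.28·√32 / √(1 − 0.0784)
  = 0.28·5.656854 / 0.960000
  = 1.583919 / 0.960000 = 1.650

1.650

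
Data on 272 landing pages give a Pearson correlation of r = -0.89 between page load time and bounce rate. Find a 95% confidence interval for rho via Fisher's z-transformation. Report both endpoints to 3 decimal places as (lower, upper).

z_r = atanh(-0.89) = -1.421926;  SE = 1/√(n−3) = 1/√269 = 0.060971
z-limits: -1.421926 ± 1.960·0.060971 = -1.421926 ± 0.119503 = [-1.541429, -1.302423]
ρ-limits: (tanh -1.541429, tanh -1.302423) = (-0.912, -0.862)

(-0.912, -0.862)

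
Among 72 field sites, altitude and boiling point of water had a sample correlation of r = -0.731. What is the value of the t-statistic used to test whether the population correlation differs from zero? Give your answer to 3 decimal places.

1 − r² = 1 − 0.534361 = 0.465639;  √(1−r²) = 0.682377
√(n−2) = √70 = 8.366600
t = r·√(n−2)/√(1−r²) = -0.731 · 8.366600 / 0.682377 = -8.963

-8.963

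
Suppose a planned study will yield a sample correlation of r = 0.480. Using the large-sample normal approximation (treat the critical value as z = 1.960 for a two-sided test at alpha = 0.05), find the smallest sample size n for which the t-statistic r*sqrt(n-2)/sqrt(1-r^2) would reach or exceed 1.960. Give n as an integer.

15

Need r·√(n−2)/√(1−r²) ≥ 1.960
√(n−2) ≥ 1.960·√(1−0.230400) / 0.480 = 1.960·0.877268 / 0.480 = 3.5822
n−2 ≥ 12.8322  ⇒  n ≥ 14.8322
Smallest integer n = 15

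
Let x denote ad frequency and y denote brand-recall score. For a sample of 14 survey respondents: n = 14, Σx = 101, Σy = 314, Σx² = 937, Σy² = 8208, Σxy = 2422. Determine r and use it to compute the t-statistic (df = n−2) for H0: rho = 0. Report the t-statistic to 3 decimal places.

1.162

S_xy = nΣxy − ΣxΣy = 14·2422 − 101·314 = 33908 − 31714 = 2194
S_xx = nΣx² − (Σx)² = 14·937 − 101² = 13118 − 10201 = 2917
S_yy = nΣy² − (Σy)² = 14·8208 − 314² = 114912 − 98596 = 16316
r = S_xy / √(S_xx·S_yy) = 2194 / √(2917·16316) = 2194 / √47593772 = 2194 / 6898.8240 = 0.3180
t = r·√(n−2)/√(1−r²) = 0.3180·√12 / √(1−0.101124) = 1.101584 / 0.948091 = 1.162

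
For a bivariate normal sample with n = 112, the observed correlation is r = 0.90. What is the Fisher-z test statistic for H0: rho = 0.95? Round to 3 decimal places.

Fisher z: atanh(0.90) = 1.472219, atanh(0.95) = 1.831781
z = (z_r − z_0)·√(n−3) = (1.472219 − 1.831781)·√109 = -0.359562 · 10.440307 = -3.754

-3.754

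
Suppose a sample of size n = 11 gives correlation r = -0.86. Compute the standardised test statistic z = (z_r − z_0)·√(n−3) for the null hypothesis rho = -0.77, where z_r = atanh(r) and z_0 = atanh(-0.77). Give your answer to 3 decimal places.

Fisher z: atanh(-0.86) = -1.293345, atanh(-0.77) = -1.020328
z = (z_r − z_0)·√(n−3) = (-1.293345 − (-1.020328))·√8 = -0.273017 · 2.828427 = -0.772

-0.772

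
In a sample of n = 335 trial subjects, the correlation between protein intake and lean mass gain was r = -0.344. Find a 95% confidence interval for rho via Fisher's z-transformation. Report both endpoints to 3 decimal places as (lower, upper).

(-0.435, -0.246)

z_r = atanh(-0.344) = -0.358622;  SE = 1/√(n−3) = 1/√332 = 0.054882
z-limits: -0.358622 ± 1.960·0.054882 = -0.358622 ± 0.107569 = [-0.466191, -0.251053]
ρ-limits: (tanh -0.466191, tanh -0.251053) = (-0.435, -0.246)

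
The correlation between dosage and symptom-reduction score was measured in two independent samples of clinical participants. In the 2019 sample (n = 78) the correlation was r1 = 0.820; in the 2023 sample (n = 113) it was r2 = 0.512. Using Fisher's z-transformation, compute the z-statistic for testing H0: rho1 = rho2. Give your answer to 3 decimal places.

3.949

z1 = atanh(0.820) = 1.156817,  z2 = atanh(0.512) = 0.565437
SE = √(1/(n1−3) + 1/(n2−3)) = √(1/75 + 1/110) = √(0.0133333 + 0.0090909) = √0.0224242 = 0.149747
z = (z1 − z2)/SE = (1.156817 − 0.565437) / 0.149747 = 0.591380 / 0.149747 = 3.949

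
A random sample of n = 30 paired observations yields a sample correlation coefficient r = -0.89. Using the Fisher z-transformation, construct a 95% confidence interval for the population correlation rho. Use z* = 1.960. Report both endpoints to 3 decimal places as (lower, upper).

(-0.947, -0.780)

Fisher z: z_r = atanh(r) = ½·ln((1+(-0.89))/(1−(-0.89))) = -1.421926
SE(z) = 1/√(n−3) = 1/√27 = 0.192450
95% ⇒ z* = 1.960; margin = 1.960·0.192450 = 0.377202
CI on z-scale: (-1.799128, -1.044724)
Back-transform: tanh(-1.799128) = -0.946716, tanh(-1.044724) = -0.779747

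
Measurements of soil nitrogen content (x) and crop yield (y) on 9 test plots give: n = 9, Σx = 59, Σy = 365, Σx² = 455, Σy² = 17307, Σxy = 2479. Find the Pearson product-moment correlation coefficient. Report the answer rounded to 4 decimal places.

Numerator: nΣxy − (Σx)(Σy) = 9·2479 − (59)(365) = 776
Denominator: √[(nΣx²−(Σx)²)(nΣy²−(Σy)²)]
  nΣx²−(Σx)² = 9·455 − 3481 = 614;  nΣy²−(Σy)² = 9·17307 − 133225 = 22538
  √(614·22538) = √13838332 = 3719.9909
r = 776 / 3719.9909 = 0.2086

0.2086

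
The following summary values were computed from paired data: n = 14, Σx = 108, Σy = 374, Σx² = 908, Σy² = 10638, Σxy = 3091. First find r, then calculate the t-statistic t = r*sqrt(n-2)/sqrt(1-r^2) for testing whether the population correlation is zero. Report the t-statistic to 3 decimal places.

9.172

Numerator: nΣxy − (Σx)(Σy) = 14·3091 − (108)(374) = 2882
Denominator: √[(nΣx²−(Σx)²)(nΣy²−(Σy)²)]
  nΣx²−(Σx)² = 14·908 − 11664 = 1048;  nΣy²−(Σy)² = 14·10638 − 139876 = 9056
  √(1048·9056) = √9490688 = 3080.6960
r = 2882 / 3080.6960 = 0.9355
t = r·√(n−2)/√(1−r²) = 0.9355·√12 / √(1−0.875160) = 3.240667 / 0.353327 = 9.172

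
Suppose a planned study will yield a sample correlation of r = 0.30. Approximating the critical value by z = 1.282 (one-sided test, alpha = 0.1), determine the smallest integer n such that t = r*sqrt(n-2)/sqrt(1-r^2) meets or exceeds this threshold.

r√(n−2)/√(1−r²) ≥ 1.282  ⇔  n−2 ≥ (1.282)²·(1−r²)/r²
(1−r²)/r² = (1−0.0900)/0.0900 = 10.1111
n ≥ 2 + 1.643524·10.1111 = 2 + 16.6178 = 18.6178
⌈18.6178⌉ = 19

19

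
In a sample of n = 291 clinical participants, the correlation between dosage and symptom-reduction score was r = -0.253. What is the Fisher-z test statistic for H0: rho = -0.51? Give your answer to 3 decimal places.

5.161

z_r = atanh(-0.253) = -0.258615,  z_0 = atanh(-0.51) = -0.562730
SE = 1/√(n−3) = 1/√288 = 0.058926
z = (z_r − z_0)/SE = (-0.258615 − (-0.562730)) / 0.058926 = 0.304115 / 0.058926 = 5.161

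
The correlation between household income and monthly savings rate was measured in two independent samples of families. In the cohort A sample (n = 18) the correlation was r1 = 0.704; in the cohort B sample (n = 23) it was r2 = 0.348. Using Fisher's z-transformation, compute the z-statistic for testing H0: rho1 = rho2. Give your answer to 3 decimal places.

z1 = atanh(0.704) = 0.875187,  z2 = atanh(0.348) = 0.363166
SE = √(1/(n1−3) + 1/(n2−3)) = √(1/15 + 1/20) = √(0.0666667 + 0.0500000) = √0.1166667 = 0.341565
z = (z1 − z2)/SE = (0.875187 − 0.363166) / 0.341565 = 0.512021 / 0.341565 = 1.499

1.499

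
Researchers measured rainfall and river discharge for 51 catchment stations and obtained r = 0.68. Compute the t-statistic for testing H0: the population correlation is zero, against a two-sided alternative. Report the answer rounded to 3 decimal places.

6.492

1 − r² = 1 − 0.4624 = 0.5376;  √(1−r²) = 0.733212
√(n−2) = √49 = 7.000000
t = r·√(n−2)/√(1−r²) = 0.68 · 7.000000 / 0.733212 = 6.492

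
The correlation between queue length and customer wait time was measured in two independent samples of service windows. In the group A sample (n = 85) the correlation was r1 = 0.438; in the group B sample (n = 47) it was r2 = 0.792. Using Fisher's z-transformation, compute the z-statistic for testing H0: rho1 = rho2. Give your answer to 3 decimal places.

Fisher z-transforms: z1 = atanh(0.438) = 0.469753, z2 = atanh(0.792) = 1.076775; difference d = -0.607022
Var(d) = 1/82 + 1/44 = 0.0121951 + 0.0227273 = 0.0349224
z = d/√Var(d) = -0.607022 / √0.0349224 = -0.607022 / 0.186875 = -3.248

-3.248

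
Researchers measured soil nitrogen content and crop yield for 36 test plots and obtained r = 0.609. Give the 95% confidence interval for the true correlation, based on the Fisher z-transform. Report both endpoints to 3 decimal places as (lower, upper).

Fisher z: z_r = atanh(r) = ½·ln((1+0.609)/(1−0.609)) = 0.707330
SE(z) = 1/√(n−3) = 1/√33 = 0.174078
95% ⇒ z* = 1.960; margin = 1.960·0.174078 = 0.341193
CI on z-scale: (0.366137, 1.048523)
Back-transform: tanh(0.366137) = 0.350608, tanh(1.048523) = 0.781231

(0.351, 0.781)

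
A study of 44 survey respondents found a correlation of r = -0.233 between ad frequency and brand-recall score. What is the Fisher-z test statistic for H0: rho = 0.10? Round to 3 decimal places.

-2.162

z_r = atanh(-0.233) = -0.237359,  z_0 = atanh(0.10) = 0.100335
SE = 1/√(n−3) = 1/√41 = 0.156174
z = (z_r − z_0)/SE = (-0.237359 − 0.100335) / 0.156174 = -0.337694 / 0.156174 = -2.162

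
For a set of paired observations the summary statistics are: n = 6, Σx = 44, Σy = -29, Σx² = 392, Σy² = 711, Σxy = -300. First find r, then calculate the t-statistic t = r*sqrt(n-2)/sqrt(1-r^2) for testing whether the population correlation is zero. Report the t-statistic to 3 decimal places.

-0.977

Numerator: nΣxy − (Σx)(Σy) = 6·(-300) − (44)(-29) = -524
Denominator: √[(nΣx²−(Σx)²)(nΣy²−(Σy)²)]
  nΣx²−(Σx)² = 6·392 − 1936 = 416;  nΣy²−(Σy)² = 6·711 − 841 = 3425
  √(416·3425) = √1424800 = 1193.6499
r = -524 / 1193.6499 = -0.4390
t = r·√(n−2)/√(1−r²) = -0.4390·√4 / √(1−0.192721) = -0.878000 / 0.898487 = -0.977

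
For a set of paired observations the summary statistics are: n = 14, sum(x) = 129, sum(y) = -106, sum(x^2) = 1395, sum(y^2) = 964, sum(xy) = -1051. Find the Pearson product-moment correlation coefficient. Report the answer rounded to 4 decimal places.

-0.4070

S_xy = nΣxy − ΣxΣy = 14·(-1051) − 129·(-106) = -14714 − (-13674) = -1040
S_xx = nΣx² − (Σx)² = 14·1395 − 129² = 19530 − 16641 = 2889
S_yy = nΣy² − (Σy)² = 14·964 − (-106)² = 13496 − 11236 = 2260
r = S_xy / √(S_xx·S_yy) = -1040 / √(2889·2260) = -1040 / √6529140 = -1040 / 2555.2182 = -0.4070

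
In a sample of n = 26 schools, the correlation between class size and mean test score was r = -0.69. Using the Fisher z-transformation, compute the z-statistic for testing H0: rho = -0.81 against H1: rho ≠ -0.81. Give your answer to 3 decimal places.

Fisher z: atanh(-0.69) = -0.847956, atanh(-0.81) = -1.127029
z = (z_r − z_0)·√(n−3) = (-0.847956 − (-1.127029))·√23 = 0.279073 · 4.795832 = 1.338

1.338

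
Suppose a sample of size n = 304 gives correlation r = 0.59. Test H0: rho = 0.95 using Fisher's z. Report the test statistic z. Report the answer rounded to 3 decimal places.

-20.023

z_r = atanh(0.59) = 0.677666,  z_0 = atanh(0.95) = 1.831781
SE = 1/√(n−3) = 1/√301 = 0.057639
z = (z_r − z_0)/SE = (0.677666 − 1.831781) / 0.057639 = -1.154115 / 0.057639 = -20.023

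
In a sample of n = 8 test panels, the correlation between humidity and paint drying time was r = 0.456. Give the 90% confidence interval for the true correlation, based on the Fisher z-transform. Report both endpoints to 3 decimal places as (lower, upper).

(-0.239, 0.842)

z_r = atanh(0.456) = 0.492249;  SE = 1/√(n−3) = 1/√5 = 0.447214
z-limits: 0.492249 ± 1.645·0.447214 = 0.492249 ± 0.735667 = [-0.243418, 1.227916]
ρ-limits: (tanh -0.243418, tanh 1.227916) = (-0.239, 0.842)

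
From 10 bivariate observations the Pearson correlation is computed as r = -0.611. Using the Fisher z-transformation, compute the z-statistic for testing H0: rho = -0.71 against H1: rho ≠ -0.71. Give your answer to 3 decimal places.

0.467

z_r = atanh(-0.611) = -0.710516,  z_0 = atanh(-0.71) = -0.887184
SE = 1/√(n−3) = 1/√7 = 0.377964
z = (z_r − z_0)/SE = (-0.710516 − (-0.887184)) / 0.377964 = 0.176668 / 0.377964 = 0.467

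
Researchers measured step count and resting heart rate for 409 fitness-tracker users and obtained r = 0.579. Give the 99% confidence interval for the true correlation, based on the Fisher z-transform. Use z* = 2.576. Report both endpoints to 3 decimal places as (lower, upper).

Fisher z: z_r = atanh(r) = ½·ln((1+0.579)/(1−0.579)) = 0.660957
SE(z) = 1/√(n−3) = 1/√406 = 0.049629
99% ⇒ z* = 2.576; margin = 2.576·0.049629 = 0.127844
CI on z-scale: (0.533113, 0.788801)
Back-transform: tanh(0.533113) = 0.487757, tanh(0.788801) = 0.657729

(0.488, 0.658)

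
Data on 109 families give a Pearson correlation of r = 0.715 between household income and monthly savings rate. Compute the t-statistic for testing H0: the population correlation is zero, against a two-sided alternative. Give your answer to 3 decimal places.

10.579

t = r·√(n−2) / √(1−r²) with r = 0.715, n = 109
  = 0.715·√107 / √(1 − 0.511225)
  = 0.715·10.344080 / 0.699124
  = 7.396017 / 0.699124 = 10.579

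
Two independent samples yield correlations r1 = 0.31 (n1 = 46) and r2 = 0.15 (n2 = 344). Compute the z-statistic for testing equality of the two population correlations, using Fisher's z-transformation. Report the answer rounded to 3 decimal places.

Fisher z-transforms: z1 = atanh(0.31) = 0.320545, z2 = atanh(0.15) = 0.151140; difference d = 0.169405
Var(d) = 1/43 + 1/341 = 0.0232558 + 0.0029326 = 0.0261884
z = d/√Var(d) = 0.169405 / √0.0261884 = 0.169405 / 0.161828 = 1.047

1.047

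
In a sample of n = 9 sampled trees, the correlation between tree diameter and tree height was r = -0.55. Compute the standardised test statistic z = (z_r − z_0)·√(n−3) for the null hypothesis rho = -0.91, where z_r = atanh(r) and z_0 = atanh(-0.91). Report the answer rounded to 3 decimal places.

z_r = atanh(-0.55) = -0.618381,  z_0 = atanh(-0.91) = -1.527524
SE = 1/√(n−3) = 1/√6 = 0.408248
z = (z_r − z_0)/SE = (-0.618381 − (-1.527524)) / 0.408248 = 0.909143 / 0.408248 = 2.227

2.227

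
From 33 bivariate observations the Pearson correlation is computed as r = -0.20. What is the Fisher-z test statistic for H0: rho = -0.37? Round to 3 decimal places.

1.017

Fisher z: atanh(-0.20) = -0.202733, atanh(-0.37) = -0.388423
z = (z_r − z_0)·√(n−3) = (-0.202733 − (-0.388423))·√30 = 0.185690 · 5.477226 = 1.017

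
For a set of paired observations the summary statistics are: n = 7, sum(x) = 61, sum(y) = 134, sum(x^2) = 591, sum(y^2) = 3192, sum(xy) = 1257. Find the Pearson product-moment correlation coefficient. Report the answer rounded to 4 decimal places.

Numerator: nΣxy − (Σx)(Σy) = 7·1257 − (61)(134) = 625
Denominator: √[(nΣx²−(Σx)²)(nΣy²−(Σy)²)]
  nΣx²−(Σx)² = 7·591 − 3721 = 416;  nΣy²−(Σy)² = 7·3192 − 17956 = 4388
  √(416·4388) = √1825408 = 1351.0766
r = 625 / 1351.0766 = 0.4626

0.4626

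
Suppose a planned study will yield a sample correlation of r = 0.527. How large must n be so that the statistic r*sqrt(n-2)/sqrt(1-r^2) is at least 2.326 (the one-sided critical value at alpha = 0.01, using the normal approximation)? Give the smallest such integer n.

17

r√(n−2)/√(1−r²) ≥ 2.326  ⇔  n−2 ≥ (2.326)²·(1−r²)/r²
(1−r²)/r² = (1−0.277729)/0.277729 = 2.6006
n ≥ 2 + 5.410276·2.6006 = 2 + 14.0700 = 16.0700
⌈16.0700⌉ = 17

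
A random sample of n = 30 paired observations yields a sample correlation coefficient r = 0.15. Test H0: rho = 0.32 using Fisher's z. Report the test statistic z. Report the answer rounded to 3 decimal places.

Fisher z: atanh(0.15) = 0.151140, atanh(0.32) = 0.331647
z = (z_r − z_0)·√(n−3) = (0.151140 − 0.331647)·√27 = -0.180507 · 5.196152 = -0.938

-0.938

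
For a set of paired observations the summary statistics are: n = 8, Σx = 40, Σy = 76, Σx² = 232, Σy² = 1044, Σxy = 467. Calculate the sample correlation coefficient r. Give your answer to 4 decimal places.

0.8571

Numerator: nΣxy − (Σx)(Σy) = 8·467 − (40)(76) = 696
Denominator: √[(nΣx²−(Σx)²)(nΣy²−(Σy)²)]
  nΣx²−(Σx)² = 8·232 − 1600 = 256;  nΣy²−(Σy)² = 8·1044 − 5776 = 2576
  √(256·2576) = √659456 = 812.0690
r = 696 / 812.0690 = 0.8571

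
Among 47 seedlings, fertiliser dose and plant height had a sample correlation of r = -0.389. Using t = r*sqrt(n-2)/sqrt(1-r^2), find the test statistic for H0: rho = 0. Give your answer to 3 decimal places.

1 − r² = 1 − 0.151321 = 0.848679;  √(1−r²) = 0.921238
√(n−2) = √45 = 6.708204
t = r·√(n−2)/√(1−r²) = -0.389 · 6.708204 / 0.921238 = -2.833

-2.833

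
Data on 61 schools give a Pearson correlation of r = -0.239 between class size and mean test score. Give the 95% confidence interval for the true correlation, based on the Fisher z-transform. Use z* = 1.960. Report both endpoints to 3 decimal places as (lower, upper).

z_r = atanh(-0.239) = -0.243713;  SE = 1/√(n−3) = 1/√58 = 0.131306
z-limits: -0.243713 ± 1.960·0.131306 = -0.243713 ± 0.257360 = [-0.501073, 0.013647]
ρ-limits: (tanh -0.501073, tanh 0.013647) = (-0.463, 0.014)

(-0.463, 0.014)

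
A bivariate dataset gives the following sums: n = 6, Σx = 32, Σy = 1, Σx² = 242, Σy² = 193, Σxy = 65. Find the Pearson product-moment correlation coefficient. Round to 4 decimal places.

Numerator: nΣxy − (Σx)(Σy) = 6·65 − (32)(1) = 358
Denominator: √[(nΣx²−(Σx)²)(nΣy²−(Σy)²)]
  nΣx²−(Σx)² = 6·242 − 1024 = 428;  nΣy²−(Σy)² = 6·193 − 1 = 1157
  √(428·1157) = √495196 = 703.7016
r = 358 / 703.7016 = 0.5087

0.5087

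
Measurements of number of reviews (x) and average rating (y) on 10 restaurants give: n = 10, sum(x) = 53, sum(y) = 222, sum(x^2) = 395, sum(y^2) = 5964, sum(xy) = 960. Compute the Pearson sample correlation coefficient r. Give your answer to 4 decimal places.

Numerator: nΣxy − (Σx)(Σy) = 10·960 − (53)(222) = -2166
Denominator: √[(nΣx²−(Σx)²)(nΣy²−(Σy)²)]
  nΣx²−(Σx)² = 10·395 − 2809 = 1141;  nΣy²−(Σy)² = 10·5964 − 49284 = 10356
  √(1141·10356) = √11816196 = 3437.4694
r = -2166 / 3437.4694 = -0.6301

-0.6301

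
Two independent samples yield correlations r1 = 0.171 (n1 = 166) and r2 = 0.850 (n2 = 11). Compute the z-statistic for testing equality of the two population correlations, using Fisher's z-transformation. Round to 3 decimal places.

Fisher z-transforms: z1 = atanh(0.171) = 0.172697, z2 = atanh(0.850) = 1.256153; difference d = -1.083456
Var(d) = 1/163 + 1/8 = 0.0061350 + 0.1250000 = 0.1311350
z = d/√Var(d) = -1.083456 / √0.1311350 = -1.083456 / 0.362126 = -2.992

-2.992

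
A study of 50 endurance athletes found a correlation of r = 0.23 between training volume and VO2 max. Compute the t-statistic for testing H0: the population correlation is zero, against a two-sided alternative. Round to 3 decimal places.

1 − r² = 1 − 0.0529 = 0.9471;  √(1−r²) = 0.973191
√(n−2) = √48 = 6.928203
t = r·√(n−2)/√(1−r²) = 0.23 · 6.928203 / 0.973191 = 1.637

1.637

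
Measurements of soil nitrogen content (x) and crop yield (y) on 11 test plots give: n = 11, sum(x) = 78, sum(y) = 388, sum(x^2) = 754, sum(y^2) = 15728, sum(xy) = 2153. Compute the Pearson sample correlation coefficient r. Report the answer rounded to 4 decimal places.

-0.9340

Numerator: nΣxy − (Σx)(Σy) = 11·2153 − (78)(388) = -6581
Denominator: √[(nΣx²−(Σx)²)(nΣy²−(Σy)²)]
  nΣx²−(Σx)² = 11·754 − 6084 = 2210;  nΣy²−(Σy)² = 11·15728 − 150544 = 22464
  √(2210·22464) = √49645440 = 7045.9520
r = -6581 / 7045.9520 = -0.9340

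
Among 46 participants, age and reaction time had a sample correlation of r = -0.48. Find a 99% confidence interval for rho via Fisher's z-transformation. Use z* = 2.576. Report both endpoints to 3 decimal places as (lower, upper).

(-0.724, -0.129)

Fisher z: z_r = atanh(r) = ½·ln((1+(-0.48))/(1−(-0.48))) = -0.522984
SE(z) = 1/√(n−3) = 1/√43 = 0.152499
99% ⇒ z* = 2.576; margin = 2.576·0.152499 = 0.392837
CI on z-scale: (-0.915821, -0.130147)
Back-transform: tanh(-0.915821) = -0.723914, tanh(-0.130147) = -0.129417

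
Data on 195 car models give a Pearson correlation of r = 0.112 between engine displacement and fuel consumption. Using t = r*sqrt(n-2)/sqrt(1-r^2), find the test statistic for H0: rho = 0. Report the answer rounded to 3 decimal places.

1.566

t = r·√(n−2) / √(1−r²) with r = 0.112, n = 195
  = 0.112·√193 / √(1 − 0.012544)
  = 0.112·13.892444 / 0.993708
  = 1.555954 / 0.993708 = 1.566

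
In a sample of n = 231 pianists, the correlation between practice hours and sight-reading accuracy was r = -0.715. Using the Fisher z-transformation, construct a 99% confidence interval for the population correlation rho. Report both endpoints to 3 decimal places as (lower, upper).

(-0.789, -0.621)

z_r = atanh(-0.715) = -0.897340;  SE = 1/√(n−3) = 1/√228 = 0.066227
z-limits: -0.897340 ± 2.576·0.066227 = -0.897340 ± 0.170601 = [-1.067941, -0.726739]
ρ-limits: (tanh -1.067941, tanh -0.726739) = (-0.789, -0.621)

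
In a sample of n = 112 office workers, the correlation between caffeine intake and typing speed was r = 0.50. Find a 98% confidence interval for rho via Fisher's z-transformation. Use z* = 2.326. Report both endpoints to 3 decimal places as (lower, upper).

z_r = atanh(0.50) = 0.549306;  SE = 1/√(n−3) = 1/√109 = 0.095783
z-limits: 0.549306 ± 2.326·0.095783 = 0.549306 ± 0.222791 = [0.326515, 0.772097]
ρ-limits: (tanh 0.326515, tanh 0.772097) = (0.315, 0.648)

(0.315, 0.648)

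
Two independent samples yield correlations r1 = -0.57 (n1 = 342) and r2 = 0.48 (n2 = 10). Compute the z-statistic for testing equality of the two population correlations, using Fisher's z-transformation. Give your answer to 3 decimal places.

-3.065

z1 = atanh(-0.57) = -0.647523,  z2 = atanh(0.48) = 0.522984
SE = √(1/(n1−3) + 1/(n2−3)) = √(1/339 + 1/7) = √(0.0029499 + 0.1428571) = √0.1458070 = 0.381847
z = (z1 − z2)/SE = (-0.647523 − 0.522984) / 0.381847 = -1.170507 / 0.381847 = -3.065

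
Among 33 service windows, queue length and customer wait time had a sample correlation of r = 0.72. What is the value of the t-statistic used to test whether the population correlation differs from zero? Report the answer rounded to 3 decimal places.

1 − r² = 1 − 0.5184 = 0.4816;  √(1−r²) = 0.693974
√(n−2) = √31 = 5.567764
t = r·√(n−2)/√(1−r²) = 0.72 · 5.567764 / 0.693974 = 5.777

5.777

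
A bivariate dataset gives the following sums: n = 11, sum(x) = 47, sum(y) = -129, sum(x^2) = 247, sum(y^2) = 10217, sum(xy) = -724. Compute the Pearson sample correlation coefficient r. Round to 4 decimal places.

-0.2726

S_xy = nΣxy − ΣxΣy = 11·(-724) − 47·(-129) = -7964 − (-6063) = -1901
S_xx = nΣx² − (Σx)² = 11·247 − 47² = 2717 − 2209 = 508
S_yy = nΣy² − (Σy)² = 11·10217 − (-129)² = 112387 − 16641 = 95746
r = S_xy / √(S_xx·S_yy) = -1901 / √(508·95746) = -1901 / √48638968 = -1901 / 6974.1643 = -0.2726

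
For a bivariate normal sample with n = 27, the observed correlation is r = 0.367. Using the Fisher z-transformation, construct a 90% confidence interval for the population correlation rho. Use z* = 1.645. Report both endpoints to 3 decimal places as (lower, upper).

z_r = atanh(0.367) = 0.384952;  SE = 1/√(n−3) = 1/√24 = 0.204124
z-limits: 0.384952 ± 1.645·0.204124 = 0.384952 ± 0.335784 = [0.049168, 0.720736]
ρ-limits: (tanh 0.049168, tanh 0.720736) = (0.049, 0.617)

(0.049, 0.617)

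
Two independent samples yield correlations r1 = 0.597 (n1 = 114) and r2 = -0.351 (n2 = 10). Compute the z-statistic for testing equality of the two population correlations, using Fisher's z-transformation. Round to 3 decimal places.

2.707

z1 = atanh(0.597) = 0.688473,  z2 = atanh(-0.351) = -0.366584
SE = √(1/(n1−3) + 1/(n2−3)) = √(1/111 + 1/7) = √(0.0090090 + 0.1428571) = √0.1518661 = 0.389700
z = (z1 − z2)/SE = (0.688473 − (-0.366584)) / 0.389700 = 1.055057 / 0.389700 = 2.707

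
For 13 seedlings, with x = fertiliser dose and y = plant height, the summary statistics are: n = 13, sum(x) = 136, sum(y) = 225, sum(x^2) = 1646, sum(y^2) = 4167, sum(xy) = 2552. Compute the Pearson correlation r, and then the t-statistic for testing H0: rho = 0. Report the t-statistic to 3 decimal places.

Numerator: nΣxy − (Σx)(Σy) = 13·2552 − (136)(225) = 2576
Denominator: √[(nΣx²−(Σx)²)(nΣy²−(Σy)²)]
  nΣx²−(Σx)² = 13·1646 − 18496 = 2902;  nΣy²−(Σy)² = 13·4167 − 50625 = 3546
  √(2902·3546) = √10290492 = 3207.8797
r = 2576 / 3207.8797 = 0.8030
t = r·√(n−2)/√(1−r²) = 0.8030·√11 / √(1−0.644809) = 2.663250 / 0.595979 = 4.469

4.469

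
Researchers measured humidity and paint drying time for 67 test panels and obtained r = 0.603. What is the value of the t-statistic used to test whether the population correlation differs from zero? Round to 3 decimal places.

1 − r² = 1 − 0.363609 = 0.636391;  √(1−r²) = 0.797741
√(n−2) = √65 = 8.062258
t = r·√(n−2)/√(1−r²) = 0.603 · 8.062258 / 0.797741 = 6.094

6.094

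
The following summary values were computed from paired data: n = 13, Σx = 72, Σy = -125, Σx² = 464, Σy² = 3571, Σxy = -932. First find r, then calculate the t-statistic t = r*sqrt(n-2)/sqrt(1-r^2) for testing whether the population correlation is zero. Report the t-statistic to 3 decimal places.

-2.551

Numerator: nΣxy − (Σx)(Σy) = 13·(-932) − (72)(-125) = -3116
Denominator: √[(nΣx²−(Σx)²)(nΣy²−(Σy)²)]
  nΣx²−(Σx)² = 13·464 − 5184 = 848;  nΣy²−(Σy)² = 13·3571 − 15625 = 30798
  √(848·30798) = √26116704 = 5110.4505
r = -3116 / 5110.4505 = -0.6097
t = r·√(n−2)/√(1−r²) = -0.6097·√11 / √(1−0.371734) = -2.022146 / 0.792632 = -2.551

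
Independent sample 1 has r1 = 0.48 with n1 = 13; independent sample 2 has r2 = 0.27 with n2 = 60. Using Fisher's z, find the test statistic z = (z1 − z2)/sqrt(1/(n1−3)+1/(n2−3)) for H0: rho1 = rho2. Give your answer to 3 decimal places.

z1 = atanh(0.48) = 0.522984,  z2 = atanh(0.27) = 0.276864
SE = √(1/(n1−3) + 1/(n2−3)) = √(1/10 + 1/57) = √(0.1000000 + 0.0175439) = √0.1175439 = 0.342847
z = (z1 − z2)/SE = (0.522984 − 0.276864) / 0.342847 = 0.246120 / 0.342847 = 0.718

0.718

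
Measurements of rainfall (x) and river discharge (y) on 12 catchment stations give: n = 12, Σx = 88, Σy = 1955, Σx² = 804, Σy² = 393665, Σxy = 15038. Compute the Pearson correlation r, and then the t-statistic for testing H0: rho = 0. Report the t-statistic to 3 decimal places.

Numerator: nΣxy − (Σx)(Σy) = 12·15038 − (88)(1955) = 8416
Denominator: √[(nΣx²−(Σx)²)(nΣy²−(Σy)²)]
  nΣx²−(Σx)² = 12·804 − 7744 = 1904;  nΣy²−(Σy)² = 12·393665 − 3822025 = 901955
  √(1904·901955) = √1717322320 = 41440.5878
r = 8416 / 41440.5878 = 0.2031
t = r·√(n−2)/√(1−r²) = 0.2031·√10 / √(1−0.041250) = 0.642259 / 0.979158 = 0.656

0.656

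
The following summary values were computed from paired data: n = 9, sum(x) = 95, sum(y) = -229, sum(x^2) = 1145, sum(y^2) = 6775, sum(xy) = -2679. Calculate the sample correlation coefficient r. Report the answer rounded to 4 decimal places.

S_xy = nΣxy − ΣxΣy = 9·(-2679) − 95·(-229) = -24111 − (-21755) = -2356
S_xx = nΣx² − (Σx)² = 9·1145 − 95² = 10305 − 9025 = 1280
S_yy = nΣy² − (Σy)² = 9·6775 − (-229)² = 60975 − 52441 = 8534
r = S_xy / √(S_xx·S_yy) = -2356 / √(1280·8534) = -2356 / √10923520 = -2356 / 3305.0749 = -0.7128

-0.7128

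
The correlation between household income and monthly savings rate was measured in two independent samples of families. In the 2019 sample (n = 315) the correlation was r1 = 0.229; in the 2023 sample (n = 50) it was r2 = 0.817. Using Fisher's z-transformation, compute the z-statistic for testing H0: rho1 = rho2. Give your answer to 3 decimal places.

-5.845

z1 = atanh(0.229) = 0.233134,  z2 = atanh(0.817) = 1.147728
SE = √(1/(n1−3) + 1/(n2−3)) = √(1/312 + 1/47) = √(0.0032051 + 0.0212766) = √0.0244817 = 0.156466
z = (z1 − z2)/SE = (0.233134 − 1.147728) / 0.156466 = -0.914594 / 0.156466 = -5.845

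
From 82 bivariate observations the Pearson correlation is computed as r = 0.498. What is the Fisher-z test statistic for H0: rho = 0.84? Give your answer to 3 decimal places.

-5.995

Fisher z: atanh(0.498) = 0.546643, atanh(0.84) = 1.221174
z = (z_r − z_0)·√(n−3) = (0.546643 − 1.221174)·√79 = -0.674531 · 8.888194 = -5.995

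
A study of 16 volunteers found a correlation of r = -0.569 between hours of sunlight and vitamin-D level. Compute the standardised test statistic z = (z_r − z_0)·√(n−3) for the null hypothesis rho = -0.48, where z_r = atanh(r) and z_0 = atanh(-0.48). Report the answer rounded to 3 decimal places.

-0.444

Fisher z: atanh(-0.569) = -0.646043, atanh(-0.48) = -0.522984
z = (z_r − z_0)·√(n−3) = (-0.646043 − (-0.522984))·√13 = -0.123059 · 3.605551 = -0.444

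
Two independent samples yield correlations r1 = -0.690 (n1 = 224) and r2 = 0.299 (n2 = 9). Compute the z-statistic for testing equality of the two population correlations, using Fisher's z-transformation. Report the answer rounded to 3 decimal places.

z1 = atanh(-0.690) = -0.847956,  z2 = atanh(0.299) = 0.308421
SE = √(1/(n1−3) + 1/(n2−3)) = √(1/221 + 1/6) = √(0.0045249 + 0.1666667) = √0.1711916 = 0.413753
z = (z1 − z2)/SE = (-0.847956 − 0.308421) / 0.413753 = -1.156377 / 0.413753 = -2.795

-2.795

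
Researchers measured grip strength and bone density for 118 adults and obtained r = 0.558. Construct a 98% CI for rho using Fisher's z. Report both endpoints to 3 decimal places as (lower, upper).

z_r = atanh(0.558) = 0.629924;  SE = 1/√(n−3) = 1/√115 = 0.093250
z-limits: 0.629924 ± 2.326·0.093250 = 0.629924 ± 0.216899 = [0.413025, 0.846823]
ρ-limits: (tanh 0.413025, tanh 0.846823) = (0.391, 0.689)

(0.391, 0.689)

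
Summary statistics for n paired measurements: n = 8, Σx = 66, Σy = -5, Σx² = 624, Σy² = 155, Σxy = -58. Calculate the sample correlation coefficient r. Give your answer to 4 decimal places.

Numerator: nΣxy − (Σx)(Σy) = 8·(-58) − (66)(-5) = -134
Denominator: √[(nΣx²−(Σx)²)(nΣy²−(Σy)²)]
  nΣx²−(Σx)² = 8·624 − 4356 = 636;  nΣy²−(Σy)² = 8·155 − 25 = 1215
  √(636·1215) = √772740 = 879.0563
r = -134 / 879.0563 = -0.1524

-0.1524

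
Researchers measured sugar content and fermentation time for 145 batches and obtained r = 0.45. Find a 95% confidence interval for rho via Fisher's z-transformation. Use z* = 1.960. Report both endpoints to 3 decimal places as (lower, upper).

Fisher z: z_r = atanh(r) = ½·ln((1+0.45)/(1−0.45)) = 0.484700
SE(z) = 1/√(n−3) = 1/√142 = 0.083918
95% ⇒ z* = 1.960; margin = 1.960·0.083918 = 0.164479
CI on z-scale: (0.320221, 0.649179)
Back-transform: tanh(0.320221) = 0.309707, tanh(0.649179) = 0.571117

(0.310, 0.571)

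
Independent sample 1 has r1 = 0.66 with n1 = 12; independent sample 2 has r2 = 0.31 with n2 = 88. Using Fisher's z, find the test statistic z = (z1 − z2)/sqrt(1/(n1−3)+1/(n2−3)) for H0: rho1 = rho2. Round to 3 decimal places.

1.347

z1 = atanh(0.66) = 0.792814,  z2 = atanh(0.31) = 0.320545
SE = √(1/(n1−3) + 1/(n2−3)) = √(1/9 + 1/85) = √(0.1111111 + 0.0117647) = √0.1228758 = 0.350536
z = (z1 − z2)/SE = (0.792814 − 0.320545) / 0.350536 = 0.472269 / 0.350536 = 1.347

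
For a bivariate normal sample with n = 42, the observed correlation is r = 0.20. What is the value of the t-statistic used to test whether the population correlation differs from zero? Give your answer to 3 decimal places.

t = r·√(n−2) / √(1−r²) with r = 0.20, n = 42
  = 0.20·√40 / √(1 − 0.0400)
  = 0.20·6.324555 / 0.979796
  = 1.264911 / 0.979796 = 1.291

1.291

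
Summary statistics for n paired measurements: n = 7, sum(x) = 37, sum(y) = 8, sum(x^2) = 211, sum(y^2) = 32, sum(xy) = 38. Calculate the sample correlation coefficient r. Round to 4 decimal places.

-0.2282

S_xy = nΣxy − ΣxΣy = 7·38 − 37·8 = 266 − 296 = -30
S_xx = nΣx² − (Σx)² = 7·211 − 37² = 1477 − 1369 = 108
S_yy = nΣy² − (Σy)² = 7·32 − 8² = 224 − 64 = 160
r = S_xy / √(S_xx·S_yy) = -30 / √(108·160) = -30 / √17280 = -30 / 131.4534 = -0.2282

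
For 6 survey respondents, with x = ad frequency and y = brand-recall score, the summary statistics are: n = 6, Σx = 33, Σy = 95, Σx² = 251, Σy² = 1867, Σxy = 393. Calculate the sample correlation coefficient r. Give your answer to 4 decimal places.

S_xy = nΣxy − ΣxΣy = 6·393 − 33·95 = 2358 − 3135 = -777
S_xx = nΣx² − (Σx)² = 6·251 − 33² = 1506 − 1089 = 417
S_yy = nΣy² − (Σy)² = 6·1867 − 95² = 11202 − 9025 = 2177
r = S_xy / √(S_xx·S_yy) = -777 / √(417·2177) = -777 / √907809 = -777 / 952.7901 = -0.8155

-0.8155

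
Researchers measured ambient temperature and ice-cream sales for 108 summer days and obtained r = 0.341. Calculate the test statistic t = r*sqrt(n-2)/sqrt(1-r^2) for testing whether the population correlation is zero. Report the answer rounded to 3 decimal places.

3.735

t = r·√(n−2) / √(1−r²) with r = 0.341, n = 108
  = 0.341·√106 / √(1 − 0.116281)
  = 0.341·10.295630 / 0.940063
  = 3.510810 / 0.940063 = 3.735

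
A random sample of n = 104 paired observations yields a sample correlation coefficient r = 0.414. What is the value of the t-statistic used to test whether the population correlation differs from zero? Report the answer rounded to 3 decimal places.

4.593

1 − r² = 1 − 0.171396 = 0.828604;  √(1−r²) = 0.910277
√(n−2) = √102 = 10.099505
t = r·√(n−2)/√(1−r²) = 0.414 · 10.099505 / 0.910277 = 4.593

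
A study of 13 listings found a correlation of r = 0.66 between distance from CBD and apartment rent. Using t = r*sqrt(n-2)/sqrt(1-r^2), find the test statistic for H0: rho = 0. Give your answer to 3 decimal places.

2.914

1 − r² = 1 − 0.4356 = 0.5644;  √(1−r²) = 0.751266
√(n−2) = √11 = 3.316625
t = r·√(n−2)/√(1−r²) = 0.66 · 3.316625 / 0.751266 = 2.914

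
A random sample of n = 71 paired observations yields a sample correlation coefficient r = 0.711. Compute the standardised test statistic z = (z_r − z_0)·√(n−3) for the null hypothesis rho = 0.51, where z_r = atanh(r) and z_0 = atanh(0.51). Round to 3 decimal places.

z_r = atanh(0.711) = 0.889203,  z_0 = atanh(0.51) = 0.562730
SE = 1/√(n−3) = 1/√68 = 0.121268
z = (z_r − z_0)/SE = (0.889203 − 0.562730) / 0.121268 = 0.326473 / 0.121268 = 2.692

2.692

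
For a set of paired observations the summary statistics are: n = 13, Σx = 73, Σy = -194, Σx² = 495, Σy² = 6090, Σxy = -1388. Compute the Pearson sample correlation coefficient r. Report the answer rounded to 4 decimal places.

Numerator: nΣxy − (Σx)(Σy) = 13·(-1388) − (73)(-194) = -3882
Denominator: √[(nΣx²−(Σx)²)(nΣy²−(Σy)²)]
  nΣx²−(Σx)² = 13·495 − 5329 = 1106;  nΣy²−(Σy)² = 13·6090 − 37636 = 41534
  √(1106·41534) = √45936604 = 6777.6548
r = -3882 / 6777.6548 = -0.5728

-0.5728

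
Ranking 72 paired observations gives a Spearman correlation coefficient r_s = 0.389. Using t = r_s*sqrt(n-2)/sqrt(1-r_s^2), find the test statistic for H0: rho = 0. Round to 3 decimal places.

1 − r_s² = 1 − 0.151321 = 0.848679;  √(1−r_s²) = 0.921238
√(n−2) = √70 = 8.366600
t = r_s·√(n−2)/√(1−r_s²) = 0.389 · 8.366600 / 0.921238 = 3.533

3.533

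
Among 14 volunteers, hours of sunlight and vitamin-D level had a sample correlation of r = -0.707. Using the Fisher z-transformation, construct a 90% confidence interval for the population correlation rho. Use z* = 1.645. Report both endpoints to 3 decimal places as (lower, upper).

z_r = atanh(-0.707) = -0.881160;  SE = 1/√(n−3) = 1/√11 = 0.301511
z-limits: -0.881160 ± 1.645·0.301511 = -0.881160 ± 0.495986 = [-1.377146, -0.385174]
ρ-limits: (tanh -1.377146, tanh -0.385174) = (-0.880, -0.367)

(-0.880, -0.367)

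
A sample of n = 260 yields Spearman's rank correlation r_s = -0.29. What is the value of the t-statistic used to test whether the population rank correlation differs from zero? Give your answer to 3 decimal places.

t = r_s·√(n−2) / √(1−r_s²) with r_s = -0.29, n = 260
  = -0.29·√258 / √(1 − 0.0841)
  = -0.29·16.062378 / 0.957027
  = -4.658090 / 0.957027 = -4.867

-4.867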